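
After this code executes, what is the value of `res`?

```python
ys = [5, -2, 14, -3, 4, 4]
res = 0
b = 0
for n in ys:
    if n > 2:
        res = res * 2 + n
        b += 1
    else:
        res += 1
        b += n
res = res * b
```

n=5: >2, res = 0*2+5 = 5; b=1
n=-2: not >2, res = 5+1 = 6; b=-1
n=14: >2, res = 6*2+14 = 26; b=0
n=-3: not >2, res = 26+1 = 27; b=-3
n=4: >2, res = 27*2+4 = 58; b=-2
n=4: >2, res = 58*2+4 = 120; b=-1
res*b = 120*(-1) = -120

-120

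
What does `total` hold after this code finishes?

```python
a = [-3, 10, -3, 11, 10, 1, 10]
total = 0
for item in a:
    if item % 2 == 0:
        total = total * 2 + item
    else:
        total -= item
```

item=-3: not even, total = 0-(-3) = 3
item=10: even, total = 3*2+10 = 16
item=-3: not even, total = 16-(-3) = 19
item=11: not even, total = 19-11 = 8
item=10: even, total = 8*2+10 = 26
item=1: not even, total = 26-1 = 25
item=10: even, total = 25*2+10 = 60

60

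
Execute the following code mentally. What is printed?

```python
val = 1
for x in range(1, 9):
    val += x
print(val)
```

37

x=1: val = 1+1 = 2
x=2: val = 2+2 = 4
x=3: val = 4+3 = 7
x=4: val = 7+4 = 11
x=5: val = 11+5 = 16
x=6: val = 16+6 = 22
x=7: val = 22+7 = 29
x=8: val = 29+8 = 37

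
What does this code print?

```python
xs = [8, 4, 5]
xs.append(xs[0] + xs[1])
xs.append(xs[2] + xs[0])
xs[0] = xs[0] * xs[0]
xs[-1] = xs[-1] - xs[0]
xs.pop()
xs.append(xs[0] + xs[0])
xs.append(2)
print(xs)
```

append xs[0]+xs[1] = 8+4 = 12 → [8, 4, 5, 12]
append xs[2]+xs[0] = 5+8 = 13 → [8, 4, 5, 12, 13]
xs[0] = xs[0]*xs[0] = 8*8 = 64 → [64, 4, 5, 12, 13]
xs[-1] = xs[-1]-xs[0] = 13-64 = -51 → [64, 4, 5, 12, -51]
pop() removes -51 → [64, 4, 5, 12]
append xs[0]+xs[0] = 64+64 = 128 → [64, 4, 5, 12, 128]
append 2 → [64, 4, 5, 12, 128, 2]

[64, 4, 5, 12, 128, 2]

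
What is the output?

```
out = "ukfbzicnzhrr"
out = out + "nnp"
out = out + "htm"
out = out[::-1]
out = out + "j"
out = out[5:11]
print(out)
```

+ 'nnp' → 'ukfbzicnzhrrnnp'
+ 'htm' → 'ukfbzicnzhrrnnphtm'
reverse → 'mthpnnrrhzncizbfku'
+ 'j' → 'mthpnnrrhzncizbfkuj'
slice [5:11] → 'nrrhzn'

nrrhzn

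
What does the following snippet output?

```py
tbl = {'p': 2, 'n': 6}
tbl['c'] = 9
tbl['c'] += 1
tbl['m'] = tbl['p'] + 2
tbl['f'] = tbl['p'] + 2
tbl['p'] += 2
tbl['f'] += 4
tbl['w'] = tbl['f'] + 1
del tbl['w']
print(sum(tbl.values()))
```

32

tbl['c'] = 9 → {'p': 2, 'n': 6, 'c': 9}
tbl['c'] = 9+1 = 10 → {'p': 2, 'n': 6, 'c': 10}
tbl['m'] = tbl['p']+2 = 4 → {'p': 2, 'n': 6, 'c': 10, 'm': 4}
tbl['f'] = tbl['p']+2 = 4 → {'p': 2, 'n': 6, 'c': 10, 'm': 4, 'f': 4}
tbl['p'] = 2+2 = 4 → {'p': 4, 'n': 6, 'c': 10, 'm': 4, 'f': 4}
tbl['f'] = 4+4 = 8 → {'p': 4, 'n': 6, 'c': 10, 'm': 4, 'f': 8}
tbl['w'] = tbl['f']+1 = 9 → {'p': 4, 'n': 6, 'c': 10, 'm': 4, 'f': 8, 'w': 9}
del 'w' → {'p': 4, 'n': 6, 'c': 10, 'm': 4, 'f': 8}
sum of values = 32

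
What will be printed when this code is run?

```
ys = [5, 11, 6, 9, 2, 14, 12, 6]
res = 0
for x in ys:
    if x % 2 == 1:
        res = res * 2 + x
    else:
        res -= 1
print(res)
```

x=5: odd, res = 0*2+5 = 5
x=11: odd, res = 5*2+11 = 21
x=6: not odd, res = 21-1 = 20
x=9: odd, res = 20*2+9 = 49
x=2: not odd, res = 49-1 = 48
x=14: not odd, res = 48-1 = 47
x=12: not odd, res = 47-1 = 46
x=6: not odd, res = 46-1 = 45

45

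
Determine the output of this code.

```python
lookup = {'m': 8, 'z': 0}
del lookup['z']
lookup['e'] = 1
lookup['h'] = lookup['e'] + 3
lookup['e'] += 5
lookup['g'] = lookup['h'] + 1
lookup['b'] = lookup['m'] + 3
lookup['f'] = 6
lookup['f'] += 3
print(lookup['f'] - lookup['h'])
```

5

del 'z' → {'m': 8}
lookup['e'] = 1 → {'m': 8, 'e': 1}
lookup['h'] = lookup['e']+3 = 4 → {'m': 8, 'e': 1, 'h': 4}
lookup['e'] = 1+5 = 6 → {'m': 8, 'e': 6, 'h': 4}
lookup['g'] = lookup['h']+1 = 5 → {'m': 8, 'e': 6, 'h': 4, 'g': 5}
lookup['b'] = lookup['m']+3 = 11 → {'m': 8, 'e': 6, 'h': 4, 'g': 5, 'b': 11}
lookup['f'] = 6 → {'m': 8, 'e': 6, 'h': 4, 'g': 5, 'b': 11, 'f': 6}
lookup['f'] = 6+3 = 9 → {'m': 8, 'e': 6, 'h': 4, 'g': 5, 'b': 11, 'f': 9}
lookup['f']-lookup['h'] = 9-4 = 5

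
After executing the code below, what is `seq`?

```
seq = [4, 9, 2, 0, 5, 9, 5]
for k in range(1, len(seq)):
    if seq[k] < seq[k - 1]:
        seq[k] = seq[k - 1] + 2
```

k=1: 9>=4, unchanged → [4, 9, 2, 0, 5, 9, 5]
k=2: 2<9, seq[2] = 9+2 = 11 → [4, 9, 11, 0, 5, 9, 5]
k=3: 0<11, seq[3] = 11+2 = 13 → [4, 9, 11, 13, 5, 9, 5]
k=4: 5<13, seq[4] = 13+2 = 15 → [4, 9, 11, 13, 15, 9, 5]
k=5: 9<15, seq[5] = 15+2 = 17 → [4, 9, 11, 13, 15, 17, 5]
k=6: 5<17, seq[6] = 17+2 = 19 → [4, 9, 11, 13, 15, 17, 19]

[4, 9, 11, 13, 15, 17, 19]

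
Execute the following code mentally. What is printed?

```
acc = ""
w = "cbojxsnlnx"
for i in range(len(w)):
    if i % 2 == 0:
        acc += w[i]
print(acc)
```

coxnn

i=0: add 'c' → 'c'
i=1: skip
i=2: add 'o' → 'co'
i=3: skip
i=4: add 'x' → 'cox'
i=5: skip
i=6: add 'n' → 'coxn'
i=7: skip
i=8: add 'n' → 'coxnn'
i=9: skip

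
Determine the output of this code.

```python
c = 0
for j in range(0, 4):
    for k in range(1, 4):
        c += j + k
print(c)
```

j=0,k=1: c = 0+1 = 1
j=0,k=2: c = 1+2 = 3
j=0,k=3: c = 3+3 = 6
j=1,k=1: c = 6+2 = 8
j=1,k=2: c = 8+3 = 11
j=1,k=3: c = 11+4 = 15
j=2,k=1: c = 15+3 = 18
j=2,k=2: c = 18+4 = 22
j=2,k=3: c = 22+5 = 27
j=3,k=1: c = 27+4 = 31
j=3,k=2: c = 31+5 = 36
j=3,k=3: c = 36+6 = 42

42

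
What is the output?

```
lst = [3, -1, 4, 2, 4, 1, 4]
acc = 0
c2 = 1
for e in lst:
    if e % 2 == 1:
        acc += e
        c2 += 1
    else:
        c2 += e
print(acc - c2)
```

e=3: odd, acc = 0+3 = 3; c2=2
e=-1: odd, acc = 3+(-1) = 2; c2=3
e=4: not odd; c2=7
e=2: not odd; c2=9
e=4: not odd; c2=13
e=1: odd, acc = 2+1 = 3; c2=14
e=4: not odd; c2=18
acc-c2 = 3-18 = -15

-15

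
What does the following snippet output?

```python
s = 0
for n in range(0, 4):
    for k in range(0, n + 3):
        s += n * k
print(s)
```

71

n=0,k=0: s = 0+0 = 0
n=0,k=1: s = 0+0 = 0
n=0,k=2: s = 0+0 = 0
n=1,k=0: s = 0+0 = 0
n=1,k=1: s = 0+1 = 1
n=1,k=2: s = 1+2 = 3
n=1,k=3: s = 3+3 = 6
n=2,k=0: s = 6+0 = 6
n=2,k=1: s = 6+2 = 8
n=2,k=2: s = 8+4 = 12
n=2,k=3: s = 12+6 = 18
n=2,k=4: s = 18+8 = 26
n=3,k=0: s = 26+0 = 26
n=3,k=1: s = 26+3 = 29
n=3,k=2: s = 29+6 = 35
n=3,k=3: s = 35+9 = 44
n=3,k=4: s = 44+12 = 56
n=3,k=5: s = 56+15 = 71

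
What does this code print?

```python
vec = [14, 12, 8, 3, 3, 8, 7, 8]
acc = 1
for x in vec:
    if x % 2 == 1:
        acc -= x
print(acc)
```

x=14: not odd
x=12: not odd
x=8: not odd
x=3: odd, acc = 1-3 = -2
x=3: odd, acc = (-2)-3 = -5
x=8: not odd
x=7: odd, acc = (-5)-7 = -12
x=8: not odd

-12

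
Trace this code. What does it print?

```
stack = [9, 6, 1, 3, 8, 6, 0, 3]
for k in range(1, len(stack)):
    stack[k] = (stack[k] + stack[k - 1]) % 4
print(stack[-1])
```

k=1: stack[1] = (6+9)%4 = 3 → [9, 3, 1, 3, 8, 6, 0, 3]
k=2: stack[2] = (1+3)%4 = 0 → [9, 3, 0, 3, 8, 6, 0, 3]
k=3: stack[3] = (3+0)%4 = 3 → [9, 3, 0, 3, 8, 6, 0, 3]
k=4: stack[4] = (8+3)%4 = 3 → [9, 3, 0, 3, 3, 6, 0, 3]
k=5: stack[5] = (6+3)%4 = 1 → [9, 3, 0, 3, 3, 1, 0, 3]
k=6: stack[6] = (0+1)%4 = 1 → [9, 3, 0, 3, 3, 1, 1, 3]
k=7: stack[7] = (3+1)%4 = 0 → [9, 3, 0, 3, 3, 1, 1, 0]

0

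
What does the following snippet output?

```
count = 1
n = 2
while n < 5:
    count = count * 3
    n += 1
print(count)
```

27

n=2: count = 1*3 = 3
n=3: count = 3*3 = 9
n=4: count = 9*3 = 27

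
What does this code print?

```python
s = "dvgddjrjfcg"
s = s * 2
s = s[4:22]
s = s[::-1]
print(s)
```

repeat ×2 → 'dvgddjrjfcgdvgddjrjfcg'
slice [4:22] → 'djrjfcgdvgddjrjfcg'
reverse → 'gcfjrjddgvdgcfjrjd'

gcfjrjddgvdgcfjrjd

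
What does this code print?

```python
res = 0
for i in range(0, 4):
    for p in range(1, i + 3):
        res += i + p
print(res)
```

i=0,p=1: res = 0+1 = 1
i=0,p=2: res = 1+2 = 3
i=1,p=1: res = 3+2 = 5
i=1,p=2: res = 5+3 = 8
i=1,p=3: res = 8+4 = 12
i=2,p=1: res = 12+3 = 15
i=2,p=2: res = 15+4 = 19
i=2,p=3: res = 19+5 = 24
i=2,p=4: res = 24+6 = 30
i=3,p=1: res = 30+4 = 34
i=3,p=2: res = 34+5 = 39
i=3,p=3: res = 39+6 = 45
i=3,p=4: res = 45+7 = 52
i=3,p=5: res = 52+8 = 60

60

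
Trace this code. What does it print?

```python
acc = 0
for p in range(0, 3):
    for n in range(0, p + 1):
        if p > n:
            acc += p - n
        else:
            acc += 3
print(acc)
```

p=0,n=0: not 0>0, acc = 0+3 = 3
p=1,n=0: 1>0, acc = 3+1 = 4
p=1,n=1: not 1>1, acc = 4+3 = 7
p=2,n=0: 2>0, acc = 7+2 = 9
p=2,n=1: 2>1, acc = 9+1 = 10
p=2,n=2: not 2>2, acc = 10+3 = 13

13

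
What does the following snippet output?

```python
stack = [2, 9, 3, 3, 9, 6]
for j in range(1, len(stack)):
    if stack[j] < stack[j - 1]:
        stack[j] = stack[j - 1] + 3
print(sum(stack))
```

j=1: 9>=2, unchanged → [2, 9, 3, 3, 9, 6]
j=2: 3<9, stack[2] = 9+3 = 12 → [2, 9, 12, 3, 9, 6]
j=3: 3<12, stack[3] = 12+3 = 15 → [2, 9, 12, 15, 9, 6]
j=4: 9<15, stack[4] = 15+3 = 18 → [2, 9, 12, 15, 18, 6]
j=5: 6<18, stack[5] = 18+3 = 21 → [2, 9, 12, 15, 18, 21]
sum = 77

77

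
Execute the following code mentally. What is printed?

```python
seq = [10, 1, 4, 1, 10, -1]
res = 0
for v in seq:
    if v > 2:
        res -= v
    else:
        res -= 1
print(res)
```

-27

v=10: >2, res = 0-10 = -10
v=1: not >2, res = (-10)-1 = -11
v=4: >2, res = (-11)-4 = -15
v=1: not >2, res = (-15)-1 = -16
v=10: >2, res = (-16)-10 = -26
v=-1: not >2, res = (-26)-1 = -27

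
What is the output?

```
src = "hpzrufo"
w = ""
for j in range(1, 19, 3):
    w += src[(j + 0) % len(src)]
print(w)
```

puhroz

j=1: add src[1]='p' → 'p'
j=4: add src[4]='u' → 'pu'
j=7: add src[0]='h' → 'puh'
j=10: add src[3]='r' → 'puhr'
j=13: add src[6]='o' → 'puhro'
j=16: add src[2]='z' → 'puhroz'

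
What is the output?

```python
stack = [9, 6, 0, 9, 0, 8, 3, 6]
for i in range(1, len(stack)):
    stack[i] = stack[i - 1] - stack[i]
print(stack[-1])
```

-23

i=1: stack[1] = 9-6 = 3 → [9, 3, 0, 9, 0, 8, 3, 6]
i=2: stack[2] = 3-0 = 3 → [9, 3, 3, 9, 0, 8, 3, 6]
i=3: stack[3] = 3-9 = -6 → [9, 3, 3, -6, 0, 8, 3, 6]
i=4: stack[4] = (-6)-0 = -6 → [9, 3, 3, -6, -6, 8, 3, 6]
i=5: stack[5] = (-6)-8 = -14 → [9, 3, 3, -6, -6, -14, 3, 6]
i=6: stack[6] = (-14)-3 = -17 → [9, 3, 3, -6, -6, -14, -17, 6]
i=7: stack[7] = (-17)-6 = -23 → [9, 3, 3, -6, -6, -14, -17, -23]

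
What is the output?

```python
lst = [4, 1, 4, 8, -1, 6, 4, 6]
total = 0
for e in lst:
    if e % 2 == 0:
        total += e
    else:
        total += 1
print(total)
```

34

e=4: even, total = 0+4 = 4
e=1: not even, total = 4+1 = 5
e=4: even, total = 5+4 = 9
e=8: even, total = 9+8 = 17
e=-1: not even, total = 17+1 = 18
e=6: even, total = 18+6 = 24
e=4: even, total = 24+4 = 28
e=6: even, total = 28+6 = 34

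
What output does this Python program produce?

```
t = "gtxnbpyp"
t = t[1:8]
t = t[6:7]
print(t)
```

slice [1:8] → 'txnbpyp'
slice [6:7] → 'p'

p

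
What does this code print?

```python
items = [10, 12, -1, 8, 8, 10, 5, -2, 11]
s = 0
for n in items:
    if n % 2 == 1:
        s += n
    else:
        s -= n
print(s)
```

n=10: not odd, s = 0-10 = -10
n=12: not odd, s = (-10)-12 = -22
n=-1: odd, s = (-22)+(-1) = -23
n=8: not odd, s = (-23)-8 = -31
n=8: not odd, s = (-31)-8 = -39
n=10: not odd, s = (-39)-10 = -49
n=5: odd, s = (-49)+5 = -44
n=-2: not odd, s = (-44)-(-2) = -42
n=11: odd, s = (-42)+11 = -31

-31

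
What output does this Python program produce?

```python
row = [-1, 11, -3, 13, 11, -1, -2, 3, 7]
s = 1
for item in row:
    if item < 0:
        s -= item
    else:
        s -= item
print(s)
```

item=-1: <0, s = 1-(-1) = 2
item=11: not <0, s = 2-11 = -9
item=-3: <0, s = (-9)-(-3) = -6
item=13: not <0, s = (-6)-13 = -19
item=11: not <0, s = (-19)-11 = -30
item=-1: <0, s = (-30)-(-1) = -29
item=-2: <0, s = (-29)-(-2) = -27
item=3: not <0, s = (-27)-3 = -30
item=7: not <0, s = (-30)-7 = -37

-37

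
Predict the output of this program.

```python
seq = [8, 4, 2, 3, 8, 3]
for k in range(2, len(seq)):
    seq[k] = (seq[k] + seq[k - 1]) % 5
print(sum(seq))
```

19

k=2: seq[2] = (2+4)%5 = 1 → [8, 4, 1, 3, 8, 3]
k=3: seq[3] = (3+1)%5 = 4 → [8, 4, 1, 4, 8, 3]
k=4: seq[4] = (8+4)%5 = 2 → [8, 4, 1, 4, 2, 3]
k=5: seq[5] = (3+2)%5 = 0 → [8, 4, 1, 4, 2, 0]
sum = 19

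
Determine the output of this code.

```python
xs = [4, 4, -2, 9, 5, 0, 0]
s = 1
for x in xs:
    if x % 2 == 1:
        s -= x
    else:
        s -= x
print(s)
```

-19

x=4: not odd, s = 1-4 = -3
x=4: not odd, s = (-3)-4 = -7
x=-2: not odd, s = (-7)-(-2) = -5
x=9: odd, s = (-5)-9 = -14
x=5: odd, s = (-14)-5 = -19
x=0: not odd, s = (-19)-0 = -19
x=0: not odd, s = (-19)-0 = -19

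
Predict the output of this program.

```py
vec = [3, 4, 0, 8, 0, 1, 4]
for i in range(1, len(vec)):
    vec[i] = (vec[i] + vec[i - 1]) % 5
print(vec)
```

[3, 2, 2, 0, 0, 1, 0]

i=1: vec[1] = (4+3)%5 = 2 → [3, 2, 0, 8, 0, 1, 4]
i=2: vec[2] = (0+2)%5 = 2 → [3, 2, 2, 8, 0, 1, 4]
i=3: vec[3] = (8+2)%5 = 0 → [3, 2, 2, 0, 0, 1, 4]
i=4: vec[4] = (0+0)%5 = 0 → [3, 2, 2, 0, 0, 1, 4]
i=5: vec[5] = (1+0)%5 = 1 → [3, 2, 2, 0, 0, 1, 4]
i=6: vec[6] = (4+1)%5 = 0 → [3, 2, 2, 0, 0, 1, 0]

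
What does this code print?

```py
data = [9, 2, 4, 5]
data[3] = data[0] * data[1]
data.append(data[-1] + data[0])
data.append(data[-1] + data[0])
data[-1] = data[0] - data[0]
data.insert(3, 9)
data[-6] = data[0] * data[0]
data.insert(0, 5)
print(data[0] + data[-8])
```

data[3] = data[0]*data[1] = 9*2 = 18 → [9, 2, 4, 18]
append data[-1]+data[0] = 18+9 = 27 → [9, 2, 4, 18, 27]
append data[-1]+data[0] = 27+9 = 36 → [9, 2, 4, 18, 27, 36]
data[-1] = data[0]-data[0] = 9-9 = 0 → [9, 2, 4, 18, 27, 0]
insert 9 at 3 → [9, 2, 4, 9, 18, 27, 0]
data[-6] = data[0]*data[0] = 9*9 = 81 → [9, 81, 4, 9, 18, 27, 0]
insert 5 at 0 → [5, 9, 81, 4, 9, 18, 27, 0]
data[0]+data[-8] = 5+5 = 10

10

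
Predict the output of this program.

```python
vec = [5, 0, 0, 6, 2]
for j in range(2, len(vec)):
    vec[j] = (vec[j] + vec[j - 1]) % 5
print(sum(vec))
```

9

j=2: vec[2] = (0+0)%5 = 0 → [5, 0, 0, 6, 2]
j=3: vec[3] = (6+0)%5 = 1 → [5, 0, 0, 1, 2]
j=4: vec[4] = (2+1)%5 = 3 → [5, 0, 0, 1, 3]
sum = 9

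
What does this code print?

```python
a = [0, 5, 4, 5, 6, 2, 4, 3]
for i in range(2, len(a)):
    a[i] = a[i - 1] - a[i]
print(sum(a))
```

-55

i=2: a[2] = 5-4 = 1 → [0, 5, 1, 5, 6, 2, 4, 3]
i=3: a[3] = 1-5 = -4 → [0, 5, 1, -4, 6, 2, 4, 3]
i=4: a[4] = (-4)-6 = -10 → [0, 5, 1, -4, -10, 2, 4, 3]
i=5: a[5] = (-10)-2 = -12 → [0, 5, 1, -4, -10, -12, 4, 3]
i=6: a[6] = (-12)-4 = -16 → [0, 5, 1, -4, -10, -12, -16, 3]
i=7: a[7] = (-16)-3 = -19 → [0, 5, 1, -4, -10, -12, -16, -19]
sum = -55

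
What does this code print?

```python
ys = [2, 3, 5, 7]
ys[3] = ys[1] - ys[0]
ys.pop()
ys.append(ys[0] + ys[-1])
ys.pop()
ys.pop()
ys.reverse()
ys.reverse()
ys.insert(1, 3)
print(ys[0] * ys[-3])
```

ys[3] = ys[1]-ys[0] = 3-2 = 1 → [2, 3, 5, 1]
pop() removes 1 → [2, 3, 5]
append ys[0]+ys[-1] = 2+5 = 7 → [2, 3, 5, 7]
pop() removes 7 → [2, 3, 5]
pop() removes 5 → [2, 3]
reverse → [3, 2]
reverse → [2, 3]
insert 3 at 1 → [2, 3, 3]
ys[0]*ys[-3] = 2*2 = 4

4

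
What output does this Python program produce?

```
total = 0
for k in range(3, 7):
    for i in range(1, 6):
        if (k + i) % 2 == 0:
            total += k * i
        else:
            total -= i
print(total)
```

k=3,i=1: even sum, total = 0+3 = 3
k=3,i=2: odd sum, total = 3-2 = 1
k=3,i=3: even sum, total = 1+9 = 10
k=3,i=4: odd sum, total = 10-4 = 6
k=3,i=5: even sum, total = 6+15 = 21
k=4,i=1: odd sum, total = 21-1 = 20
k=4,i=2: even sum, total = 20+8 = 28
k=4,i=3: odd sum, total = 28-3 = 25
k=4,i=4: even sum, total = 25+16 = 41
k=4,i=5: odd sum, total = 41-5 = 36
k=5,i=1: even sum, total = 36+5 = 41
k=5,i=2: odd sum, total = 41-2 = 39
k=5,i=3: even sum, total = 39+15 = 54
k=5,i=4: odd sum, total = 54-4 = 50
k=5,i=5: even sum, total = 50+25 = 75
k=6,i=1: odd sum, total = 75-1 = 74
k=6,i=2: even sum, total = 74+12 = 86
k=6,i=3: odd sum, total = 86-3 = 83
k=6,i=4: even sum, total = 83+24 = 107
k=6,i=5: odd sum, total = 107-5 = 102

102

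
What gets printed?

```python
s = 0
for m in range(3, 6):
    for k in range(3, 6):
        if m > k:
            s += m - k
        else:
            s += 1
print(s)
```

m=3,k=3: not 3>3, s = 0+1 = 1
m=3,k=4: not 3>4, s = 1+1 = 2
m=3,k=5: not 3>5, s = 2+1 = 3
m=4,k=3: 4>3, s = 3+1 = 4
m=4,k=4: not 4>4, s = 4+1 = 5
m=4,k=5: not 4>5, s = 5+1 = 6
m=5,k=3: 5>3, s = 6+2 = 8
m=5,k=4: 5>4, s = 8+1 = 9
m=5,k=5: not 5>5, s = 9+1 = 10

10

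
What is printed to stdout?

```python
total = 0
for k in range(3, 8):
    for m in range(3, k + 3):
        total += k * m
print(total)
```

725

k=3,m=3: total = 0+9 = 9
k=3,m=4: total = 9+12 = 21
k=3,m=5: total = 21+15 = 36
k=4,m=3: total = 36+12 = 48
k=4,m=4: total = 48+16 = 64
k=4,m=5: total = 64+20 = 84
k=4,m=6: total = 84+24 = 108
k=5,m=3: total = 108+15 = 123
k=5,m=4: total = 123+20 = 143
k=5,m=5: total = 143+25 = 168
k=5,m=6: total = 168+30 = 198
k=5,m=7: total = 198+35 = 233
k=6,m=3: total = 233+18 = 251
k=6,m=4: total = 251+24 = 275
k=6,m=5: total = 275+30 = 305
k=6,m=6: total = 305+36 = 341
k=6,m=7: total = 341+42 = 383
k=6,m=8: total = 383+48 = 431
k=7,m=3: total = 431+21 = 452
k=7,m=4: total = 452+28 = 480
k=7,m=5: total = 480+35 = 515
k=7,m=6: total = 515+42 = 557
k=7,m=7: total = 557+49 = 606
k=7,m=8: total = 606+56 = 662
k=7,m=9: total = 662+63 = 725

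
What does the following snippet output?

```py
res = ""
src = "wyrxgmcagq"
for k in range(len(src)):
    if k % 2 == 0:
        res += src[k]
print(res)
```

wrgcg

k=0: add 'w' → 'w'
k=1: skip
k=2: add 'r' → 'wr'
k=3: skip
k=4: add 'g' → 'wrg'
k=5: skip
k=6: add 'c' → 'wrgc'
k=7: skip
k=8: add 'g' → 'wrgcg'
k=9: skip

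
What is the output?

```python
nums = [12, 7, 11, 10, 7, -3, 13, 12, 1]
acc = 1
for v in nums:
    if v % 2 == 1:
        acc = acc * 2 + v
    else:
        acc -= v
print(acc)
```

-417

v=12: not odd, acc = 1-12 = -11
v=7: odd, acc = (-11)*2+7 = -15
v=11: odd, acc = (-15)*2+11 = -19
v=10: not odd, acc = (-19)-10 = -29
v=7: odd, acc = (-29)*2+7 = -51
v=-3: odd, acc = (-51)*2+(-3) = -105
v=13: odd, acc = (-105)*2+13 = -197
v=12: not odd, acc = (-197)-12 = -209
v=1: odd, acc = (-209)*2+1 = -417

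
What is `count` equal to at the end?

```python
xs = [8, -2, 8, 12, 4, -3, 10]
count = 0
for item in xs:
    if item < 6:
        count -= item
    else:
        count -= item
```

-37

item=8: not <6, count = 0-8 = -8
item=-2: <6, count = (-8)-(-2) = -6
item=8: not <6, count = (-6)-8 = -14
item=12: not <6, count = (-14)-12 = -26
item=4: <6, count = (-26)-4 = -30
item=-3: <6, count = (-30)-(-3) = -27
item=10: not <6, count = (-27)-10 = -37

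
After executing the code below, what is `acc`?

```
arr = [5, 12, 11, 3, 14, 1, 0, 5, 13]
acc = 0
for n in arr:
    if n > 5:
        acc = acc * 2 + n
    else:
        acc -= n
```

n=5: not >5, acc = 0-5 = -5
n=12: >5, acc = (-5)*2+12 = 2
n=11: >5, acc = 2*2+11 = 15
n=3: not >5, acc = 15-3 = 12
n=14: >5, acc = 12*2+14 = 38
n=1: not >5, acc = 38-1 = 37
n=0: not >5, acc = 37-0 = 37
n=5: not >5, acc = 37-5 = 32
n=13: >5, acc = 32*2+13 = 77

77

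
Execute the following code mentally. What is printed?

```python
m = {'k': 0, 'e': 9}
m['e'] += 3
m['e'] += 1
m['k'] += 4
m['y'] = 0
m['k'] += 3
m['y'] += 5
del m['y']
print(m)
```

{'k': 7, 'e': 13}

m['e'] = 9+3 = 12 → {'k': 0, 'e': 12}
m['e'] = 12+1 = 13 → {'k': 0, 'e': 13}
m['k'] = 0+4 = 4 → {'k': 4, 'e': 13}
m['y'] = 0 → {'k': 4, 'e': 13, 'y': 0}
m['k'] = 4+3 = 7 → {'k': 7, 'e': 13, 'y': 0}
m['y'] = 0+5 = 5 → {'k': 7, 'e': 13, 'y': 5}
del 'y' → {'k': 7, 'e': 13}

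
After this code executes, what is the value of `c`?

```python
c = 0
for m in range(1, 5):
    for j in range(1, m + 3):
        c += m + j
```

102

m=1,j=1: c = 0+2 = 2
m=1,j=2: c = 2+3 = 5
m=1,j=3: c = 5+4 = 9
m=2,j=1: c = 9+3 = 12
m=2,j=2: c = 12+4 = 16
m=2,j=3: c = 16+5 = 21
m=2,j=4: c = 21+6 = 27
m=3,j=1: c = 27+4 = 31
m=3,j=2: c = 31+5 = 36
m=3,j=3: c = 36+6 = 42
m=3,j=4: c = 42+7 = 49
m=3,j=5: c = 49+8 = 57
m=4,j=1: c = 57+5 = 62
m=4,j=2: c = 62+6 = 68
m=4,j=3: c = 68+7 = 75
m=4,j=4: c = 75+8 = 83
m=4,j=5: c = 83+9 = 92
m=4,j=6: c = 92+10 = 102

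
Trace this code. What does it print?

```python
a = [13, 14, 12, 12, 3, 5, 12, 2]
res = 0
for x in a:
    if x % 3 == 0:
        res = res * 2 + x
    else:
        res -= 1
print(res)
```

x=13: not %3==0, res = 0-1 = -1
x=14: not %3==0, res = (-1)-1 = -2
x=12: %3==0, res = (-2)*2+12 = 8
x=12: %3==0, res = 8*2+12 = 28
x=3: %3==0, res = 28*2+3 = 59
x=5: not %3==0, res = 59-1 = 58
x=12: %3==0, res = 58*2+12 = 128
x=2: not %3==0, res = 128-1 = 127

127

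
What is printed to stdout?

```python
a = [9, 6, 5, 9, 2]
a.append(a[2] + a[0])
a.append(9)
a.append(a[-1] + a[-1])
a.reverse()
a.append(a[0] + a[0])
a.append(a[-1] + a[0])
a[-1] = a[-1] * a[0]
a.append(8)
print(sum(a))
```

1088

append a[2]+a[0] = 5+9 = 14 → [9, 6, 5, 9, 2, 14]
append 9 → [9, 6, 5, 9, 2, 14, 9]
append a[-1]+a[-1] = 9+9 = 18 → [9, 6, 5, 9, 2, 14, 9, 18]
reverse → [18, 9, 14, 2, 9, 5, 6, 9]
append a[0]+a[0] = 18+18 = 36 → [18, 9, 14, 2, 9, 5, 6, 9, 36]
append a[-1]+a[0] = 36+18 = 54 → [18, 9, 14, 2, 9, 5, 6, 9, 36, 54]
a[-1] = a[-1]*a[0] = 54*18 = 972 → [18, 9, 14, 2, 9, 5, 6, 9, 36, 972]
append 8 → [18, 9, 14, 2, 9, 5, 6, 9, 36, 972, 8]
sum = 1088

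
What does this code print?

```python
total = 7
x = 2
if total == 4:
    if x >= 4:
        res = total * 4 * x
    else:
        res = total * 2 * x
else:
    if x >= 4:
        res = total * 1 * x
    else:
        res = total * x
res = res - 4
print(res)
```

10

total=7, x=2
total == 4 is False; x >= 4 is False
→ res = total * x = 14
res = 14-4 = 10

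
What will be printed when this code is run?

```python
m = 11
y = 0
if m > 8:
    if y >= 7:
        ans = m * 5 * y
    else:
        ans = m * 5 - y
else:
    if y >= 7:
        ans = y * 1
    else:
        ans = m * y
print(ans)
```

55

m=11, y=0
m > 8 is True; y >= 7 is False
→ ans = m * 5 - y = 55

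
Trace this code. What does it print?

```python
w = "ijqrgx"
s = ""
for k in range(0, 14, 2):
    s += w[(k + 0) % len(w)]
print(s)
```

k=0: add w[0]='i' → 'i'
k=2: add w[2]='q' → 'iq'
k=4: add w[4]='g' → 'iqg'
k=6: add w[0]='i' → 'iqgi'
k=8: add w[2]='q' → 'iqgiq'
k=10: add w[4]='g' → 'iqgiqg'
k=12: add w[0]='i' → 'iqgiqgi'

iqgiqgi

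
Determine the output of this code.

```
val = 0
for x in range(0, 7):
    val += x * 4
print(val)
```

x=0: val = 0+0*4 = 0
x=1: val = 0+1*4 = 4
x=2: val = 4+2*4 = 12
x=3: val = 12+3*4 = 24
x=4: val = 24+4*4 = 40
x=5: val = 40+5*4 = 60
x=6: val = 60+6*4 = 84

84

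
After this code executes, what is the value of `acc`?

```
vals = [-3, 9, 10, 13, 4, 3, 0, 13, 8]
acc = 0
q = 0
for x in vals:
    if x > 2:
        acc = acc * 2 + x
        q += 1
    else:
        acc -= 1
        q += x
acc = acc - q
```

x=-3: not >2, acc = 0-1 = -1; q=-3
x=9: >2, acc = (-1)*2+9 = 7; q=-2
x=10: >2, acc = 7*2+10 = 24; q=-1
x=13: >2, acc = 24*2+13 = 61; q=0
x=4: >2, acc = 61*2+4 = 126; q=1
x=3: >2, acc = 126*2+3 = 255; q=2
x=0: not >2, acc = 255-1 = 254; q=2
x=13: >2, acc = 254*2+13 = 521; q=3
x=8: >2, acc = 521*2+8 = 1050; q=4
acc-q = 1050-4 = 1046

1046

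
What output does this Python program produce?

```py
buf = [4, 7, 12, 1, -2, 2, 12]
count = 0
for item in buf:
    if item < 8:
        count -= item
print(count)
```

item=4: <8, count = 0-4 = -4
item=7: <8, count = (-4)-7 = -11
item=12: not <8
item=1: <8, count = (-11)-1 = -12
item=-2: <8, count = (-12)-(-2) = -10
item=2: <8, count = (-10)-2 = -12
item=12: not <8

-12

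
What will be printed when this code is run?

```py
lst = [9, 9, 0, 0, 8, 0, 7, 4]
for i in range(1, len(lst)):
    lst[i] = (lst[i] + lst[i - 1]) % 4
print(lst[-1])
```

1

i=1: lst[1] = (9+9)%4 = 2 → [9, 2, 0, 0, 8, 0, 7, 4]
i=2: lst[2] = (0+2)%4 = 2 → [9, 2, 2, 0, 8, 0, 7, 4]
i=3: lst[3] = (0+2)%4 = 2 → [9, 2, 2, 2, 8, 0, 7, 4]
i=4: lst[4] = (8+2)%4 = 2 → [9, 2, 2, 2, 2, 0, 7, 4]
i=5: lst[5] = (0+2)%4 = 2 → [9, 2, 2, 2, 2, 2, 7, 4]
i=6: lst[6] = (7+2)%4 = 1 → [9, 2, 2, 2, 2, 2, 1, 4]
i=7: lst[7] = (4+1)%4 = 1 → [9, 2, 2, 2, 2, 2, 1, 1]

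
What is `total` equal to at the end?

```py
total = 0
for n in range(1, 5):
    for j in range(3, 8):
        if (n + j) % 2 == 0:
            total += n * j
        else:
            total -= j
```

70

n=1,j=3: even sum, total = 0+3 = 3
n=1,j=4: odd sum, total = 3-4 = -1
n=1,j=5: even sum, total = (-1)+5 = 4
n=1,j=6: odd sum, total = 4-6 = -2
n=1,j=7: even sum, total = (-2)+7 = 5
n=2,j=3: odd sum, total = 5-3 = 2
n=2,j=4: even sum, total = 2+8 = 10
n=2,j=5: odd sum, total = 10-5 = 5
n=2,j=6: even sum, total = 5+12 = 17
n=2,j=7: odd sum, total = 17-7 = 10
n=3,j=3: even sum, total = 10+9 = 19
n=3,j=4: odd sum, total = 19-4 = 15
n=3,j=5: even sum, total = 15+15 = 30
n=3,j=6: odd sum, total = 30-6 = 24
n=3,j=7: even sum, total = 24+21 = 45
n=4,j=3: odd sum, total = 45-3 = 42
n=4,j=4: even sum, total = 42+16 = 58
n=4,j=5: odd sum, total = 58-5 = 53
n=4,j=6: even sum, total = 53+24 = 77
n=4,j=7: odd sum, total = 77-7 = 70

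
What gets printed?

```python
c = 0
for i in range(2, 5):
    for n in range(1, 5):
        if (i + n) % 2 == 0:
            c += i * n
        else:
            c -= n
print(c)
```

34

i=2,n=1: odd sum, c = 0-1 = -1
i=2,n=2: even sum, c = (-1)+4 = 3
i=2,n=3: odd sum, c = 3-3 = 0
i=2,n=4: even sum, c = 0+8 = 8
i=3,n=1: even sum, c = 8+3 = 11
i=3,n=2: odd sum, c = 11-2 = 9
i=3,n=3: even sum, c = 9+9 = 18
i=3,n=4: odd sum, c = 18-4 = 14
i=4,n=1: odd sum, c = 14-1 = 13
i=4,n=2: even sum, c = 13+8 = 21
i=4,n=3: odd sum, c = 21-3 = 18
i=4,n=4: even sum, c = 18+16 = 34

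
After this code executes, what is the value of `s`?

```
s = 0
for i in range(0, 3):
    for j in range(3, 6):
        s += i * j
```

i=0,j=3: s = 0+0 = 0
i=0,j=4: s = 0+0 = 0
i=0,j=5: s = 0+0 = 0
i=1,j=3: s = 0+3 = 3
i=1,j=4: s = 3+4 = 7
i=1,j=5: s = 7+5 = 12
i=2,j=3: s = 12+6 = 18
i=2,j=4: s = 18+8 = 26
i=2,j=5: s = 26+10 = 36

36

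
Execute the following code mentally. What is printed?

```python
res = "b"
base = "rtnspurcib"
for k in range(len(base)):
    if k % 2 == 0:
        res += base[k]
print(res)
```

k=0: add 'r' → 'br'
k=1: skip
k=2: add 'n' → 'brn'
k=3: skip
k=4: add 'p' → 'brnp'
k=5: skip
k=6: add 'r' → 'brnpr'
k=7: skip
k=8: add 'i' → 'brnpri'
k=9: skip

brnpri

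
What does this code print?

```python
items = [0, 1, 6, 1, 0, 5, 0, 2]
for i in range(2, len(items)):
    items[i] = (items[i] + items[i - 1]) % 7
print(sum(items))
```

i=2: items[2] = (6+1)%7 = 0 → [0, 1, 0, 1, 0, 5, 0, 2]
i=3: items[3] = (1+0)%7 = 1 → [0, 1, 0, 1, 0, 5, 0, 2]
i=4: items[4] = (0+1)%7 = 1 → [0, 1, 0, 1, 1, 5, 0, 2]
i=5: items[5] = (5+1)%7 = 6 → [0, 1, 0, 1, 1, 6, 0, 2]
i=6: items[6] = (0+6)%7 = 6 → [0, 1, 0, 1, 1, 6, 6, 2]
i=7: items[7] = (2+6)%7 = 1 → [0, 1, 0, 1, 1, 6, 6, 1]
sum = 16

16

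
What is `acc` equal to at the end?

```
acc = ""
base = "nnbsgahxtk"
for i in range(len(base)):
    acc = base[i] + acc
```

i=0: prepend 'n' → 'n'
i=1: prepend 'n' → 'nn'
i=2: prepend 'b' → 'bnn'
i=3: prepend 's' → 'sbnn'
i=4: prepend 'g' → 'gsbnn'
i=5: prepend 'a' → 'agsbnn'
i=6: prepend 'h' → 'hagsbnn'
i=7: prepend 'x' → 'xhagsbnn'
i=8: prepend 't' → 'txhagsbnn'
i=9: prepend 'k' → 'ktxhagsbnn'

'ktxhagsbnn'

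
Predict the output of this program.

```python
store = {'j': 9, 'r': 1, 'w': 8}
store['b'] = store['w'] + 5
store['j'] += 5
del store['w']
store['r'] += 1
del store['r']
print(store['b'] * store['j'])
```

182

store['b'] = store['w']+5 = 13 → {'j': 9, 'r': 1, 'w': 8, 'b': 13}
store['j'] = 9+5 = 14 → {'j': 14, 'r': 1, 'w': 8, 'b': 13}
del 'w' → {'j': 14, 'r': 1, 'b': 13}
store['r'] = 1+1 = 2 → {'j': 14, 'r': 2, 'b': 13}
del 'r' → {'j': 14, 'b': 13}
store['b']*store['j'] = 13*14 = 182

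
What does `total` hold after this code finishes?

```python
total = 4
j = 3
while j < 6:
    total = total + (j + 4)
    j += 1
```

j=3: total = 4+7 = 11
j=4: total = 11+8 = 19
j=5: total = 19+9 = 28

28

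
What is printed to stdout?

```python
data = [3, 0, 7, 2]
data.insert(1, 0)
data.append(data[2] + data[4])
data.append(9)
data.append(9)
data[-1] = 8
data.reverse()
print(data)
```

[8, 9, 2, 2, 7, 0, 0, 3]

insert 0 at 1 → [3, 0, 0, 7, 2]
append data[2]+data[4] = 0+2 = 2 → [3, 0, 0, 7, 2, 2]
append 9 → [3, 0, 0, 7, 2, 2, 9]
append 9 → [3, 0, 0, 7, 2, 2, 9, 9]
data[-1] = 8 → [3, 0, 0, 7, 2, 2, 9, 8]
reverse → [8, 9, 2, 2, 7, 0, 0, 3]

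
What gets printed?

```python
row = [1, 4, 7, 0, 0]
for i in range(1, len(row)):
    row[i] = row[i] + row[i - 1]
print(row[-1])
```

i=1: row[1] = 4+1 = 5 → [1, 5, 7, 0, 0]
i=2: row[2] = 7+5 = 12 → [1, 5, 12, 0, 0]
i=3: row[3] = 0+12 = 12 → [1, 5, 12, 12, 0]
i=4: row[4] = 0+12 = 12 → [1, 5, 12, 12, 12]

12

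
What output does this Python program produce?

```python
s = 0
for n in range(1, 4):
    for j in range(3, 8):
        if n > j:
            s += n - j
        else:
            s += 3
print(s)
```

45

n=1,j=3: not 1>3, s = 0+3 = 3
n=1,j=4: not 1>4, s = 3+3 = 6
n=1,j=5: not 1>5, s = 6+3 = 9
n=1,j=6: not 1>6, s = 9+3 = 12
n=1,j=7: not 1>7, s = 12+3 = 15
n=2,j=3: not 2>3, s = 15+3 = 18
n=2,j=4: not 2>4, s = 18+3 = 21
n=2,j=5: not 2>5, s = 21+3 = 24
n=2,j=6: not 2>6, s = 24+3 = 27
n=2,j=7: not 2>7, s = 27+3 = 30
n=3,j=3: not 3>3, s = 30+3 = 33
n=3,j=4: not 3>4, s = 33+3 = 36
n=3,j=5: not 3>5, s = 36+3 = 39
n=3,j=6: not 3>6, s = 39+3 = 42
n=3,j=7: not 3>7, s = 42+3 = 45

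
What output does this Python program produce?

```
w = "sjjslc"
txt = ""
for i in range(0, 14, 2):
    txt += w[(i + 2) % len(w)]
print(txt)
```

jlsjlsj

i=0: add w[2]='j' → 'j'
i=2: add w[4]='l' → 'jl'
i=4: add w[0]='s' → 'jls'
i=6: add w[2]='j' → 'jlsj'
i=8: add w[4]='l' → 'jlsjl'
i=10: add w[0]='s' → 'jlsjls'
i=12: add w[2]='j' → 'jlsjlsj'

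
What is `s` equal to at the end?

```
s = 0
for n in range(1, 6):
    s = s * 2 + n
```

57

n=1: s = 0*2+1 = 1
n=2: s = 1*2+2 = 4
n=3: s = 4*2+3 = 11
n=4: s = 11*2+4 = 26
n=5: s = 26*2+5 = 57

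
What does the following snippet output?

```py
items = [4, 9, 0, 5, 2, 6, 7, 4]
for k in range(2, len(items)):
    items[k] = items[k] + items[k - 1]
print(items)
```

k=2: items[2] = 0+9 = 9 → [4, 9, 9, 5, 2, 6, 7, 4]
k=3: items[3] = 5+9 = 14 → [4, 9, 9, 14, 2, 6, 7, 4]
k=4: items[4] = 2+14 = 16 → [4, 9, 9, 14, 16, 6, 7, 4]
k=5: items[5] = 6+16 = 22 → [4, 9, 9, 14, 16, 22, 7, 4]
k=6: items[6] = 7+22 = 29 → [4, 9, 9, 14, 16, 22, 29, 4]
k=7: items[7] = 4+29 = 33 → [4, 9, 9, 14, 16, 22, 29, 33]

[4, 9, 9, 14, 16, 22, 29, 33]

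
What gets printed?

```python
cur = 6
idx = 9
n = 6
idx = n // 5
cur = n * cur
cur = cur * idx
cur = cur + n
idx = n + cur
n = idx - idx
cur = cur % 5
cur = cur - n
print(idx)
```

idx = 6//5 = 1
cur = 6*6 = 36
cur = 36*1 = 36
cur = 36+6 = 42
idx = 6+42 = 48
n = 48-48 = 0
cur = 42%5 = 2
cur = 2-0 = 2

48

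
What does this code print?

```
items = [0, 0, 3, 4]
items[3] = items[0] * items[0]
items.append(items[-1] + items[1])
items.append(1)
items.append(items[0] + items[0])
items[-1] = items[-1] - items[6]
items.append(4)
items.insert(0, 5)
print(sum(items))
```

items[3] = items[0]*items[0] = 0*0 = 0 → [0, 0, 3, 0]
append items[-1]+items[1] = 0+0 = 0 → [0, 0, 3, 0, 0]
append 1 → [0, 0, 3, 0, 0, 1]
append items[0]+items[0] = 0+0 = 0 → [0, 0, 3, 0, 0, 1, 0]
items[-1] = items[-1]-items[6] = 0-0 = 0 → [0, 0, 3, 0, 0, 1, 0]
append 4 → [0, 0, 3, 0, 0, 1, 0, 4]
insert 5 at 0 → [5, 0, 0, 3, 0, 0, 1, 0, 4]
sum = 13

13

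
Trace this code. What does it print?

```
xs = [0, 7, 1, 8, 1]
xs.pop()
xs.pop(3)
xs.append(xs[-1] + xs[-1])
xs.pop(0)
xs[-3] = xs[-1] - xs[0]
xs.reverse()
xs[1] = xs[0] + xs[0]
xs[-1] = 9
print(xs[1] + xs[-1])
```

13

pop() removes 1 → [0, 7, 1, 8]
pop(3) removes 8 → [0, 7, 1]
append xs[-1]+xs[-1] = 1+1 = 2 → [0, 7, 1, 2]
pop(0) removes 0 → [7, 1, 2]
xs[-3] = xs[-1]-xs[0] = 2-7 = -5 → [-5, 1, 2]
reverse → [2, 1, -5]
xs[1] = xs[0]+xs[0] = 2+2 = 4 → [2, 4, -5]
xs[-1] = 9 → [2, 4, 9]
xs[1]+xs[-1] = 4+9 = 13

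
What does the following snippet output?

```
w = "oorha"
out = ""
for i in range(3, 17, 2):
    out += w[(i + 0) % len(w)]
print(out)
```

horaoho

i=3: add w[3]='h' → 'h'
i=5: add w[0]='o' → 'ho'
i=7: add w[2]='r' → 'hor'
i=9: add w[4]='a' → 'hora'
i=11: add w[1]='o' → 'horao'
i=13: add w[3]='h' → 'horaoh'
i=15: add w[0]='o' → 'horaoho'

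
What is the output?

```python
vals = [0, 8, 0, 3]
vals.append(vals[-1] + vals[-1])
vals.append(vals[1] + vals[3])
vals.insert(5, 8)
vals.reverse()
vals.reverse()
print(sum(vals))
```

36

append vals[-1]+vals[-1] = 3+3 = 6 → [0, 8, 0, 3, 6]
append vals[1]+vals[3] = 8+3 = 11 → [0, 8, 0, 3, 6, 11]
insert 8 at 5 → [0, 8, 0, 3, 6, 8, 11]
reverse → [11, 8, 6, 3, 0, 8, 0]
reverse → [0, 8, 0, 3, 6, 8, 11]
sum = 36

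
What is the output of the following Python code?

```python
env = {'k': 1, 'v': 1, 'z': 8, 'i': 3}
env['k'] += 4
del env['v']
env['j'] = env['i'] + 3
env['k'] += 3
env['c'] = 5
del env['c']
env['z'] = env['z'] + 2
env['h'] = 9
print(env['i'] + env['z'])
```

env['k'] = 1+4 = 5 → {'k': 5, 'v': 1, 'z': 8, 'i': 3}
del 'v' → {'k': 5, 'z': 8, 'i': 3}
env['j'] = env['i']+3 = 6 → {'k': 5, 'z': 8, 'i': 3, 'j': 6}
env['k'] = 5+3 = 8 → {'k': 8, 'z': 8, 'i': 3, 'j': 6}
env['c'] = 5 → {'k': 8, 'z': 8, 'i': 3, 'j': 6, 'c': 5}
del 'c' → {'k': 8, 'z': 8, 'i': 3, 'j': 6}
env['z'] = env['z']+2 = 10 → {'k': 8, 'z': 10, 'i': 3, 'j': 6}
env['h'] = 9 → {'k': 8, 'z': 10, 'i': 3, 'j': 6, 'h': 9}
env['i']+env['z'] = 3+10 = 13

13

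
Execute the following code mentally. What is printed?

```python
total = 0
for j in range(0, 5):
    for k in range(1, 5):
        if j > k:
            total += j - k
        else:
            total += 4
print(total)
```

j=0,k=1: not 0>1, total = 0+4 = 4
j=0,k=2: not 0>2, total = 4+4 = 8
j=0,k=3: not 0>3, total = 8+4 = 12
j=0,k=4: not 0>4, total = 12+4 = 16
j=1,k=1: not 1>1, total = 16+4 = 20
j=1,k=2: not 1>2, total = 20+4 = 24
j=1,k=3: not 1>3, total = 24+4 = 28
j=1,k=4: not 1>4, total = 28+4 = 32
j=2,k=1: 2>1, total = 32+1 = 33
j=2,k=2: not 2>2, total = 33+4 = 37
j=2,k=3: not 2>3, total = 37+4 = 41
j=2,k=4: not 2>4, total = 41+4 = 45
j=3,k=1: 3>1, total = 45+2 = 47
j=3,k=2: 3>2, total = 47+1 = 48
j=3,k=3: not 3>3, total = 48+4 = 52
j=3,k=4: not 3>4, total = 52+4 = 56
j=4,k=1: 4>1, total = 56+3 = 59
j=4,k=2: 4>2, total = 59+2 = 61
j=4,k=3: 4>3, total = 61+1 = 62
j=4,k=4: not 4>4, total = 62+4 = 66

66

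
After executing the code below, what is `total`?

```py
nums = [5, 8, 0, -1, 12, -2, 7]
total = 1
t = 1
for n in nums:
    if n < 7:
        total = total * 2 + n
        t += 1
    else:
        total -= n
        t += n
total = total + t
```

n=5: <7, total = 1*2+5 = 7; t=2
n=8: not <7, total = 7-8 = -1; t=10
n=0: <7, total = (-1)*2+0 = -2; t=11
n=-1: <7, total = (-2)*2+(-1) = -5; t=12
n=12: not <7, total = (-5)-12 = -17; t=24
n=-2: <7, total = (-17)*2+(-2) = -36; t=25
n=7: not <7, total = (-36)-7 = -43; t=32
total+t = (-43)+32 = -11

-11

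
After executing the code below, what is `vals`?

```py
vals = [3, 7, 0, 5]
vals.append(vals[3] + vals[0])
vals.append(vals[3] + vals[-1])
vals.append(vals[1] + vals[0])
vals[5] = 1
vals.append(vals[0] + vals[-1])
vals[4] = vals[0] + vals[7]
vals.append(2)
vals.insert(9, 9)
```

append vals[3]+vals[0] = 5+3 = 8 → [3, 7, 0, 5, 8]
append vals[3]+vals[-1] = 5+8 = 13 → [3, 7, 0, 5, 8, 13]
append vals[1]+vals[0] = 7+3 = 10 → [3, 7, 0, 5, 8, 13, 10]
vals[5] = 1 → [3, 7, 0, 5, 8, 1, 10]
append vals[0]+vals[-1] = 3+10 = 13 → [3, 7, 0, 5, 8, 1, 10, 13]
vals[4] = vals[0]+vals[7] = 3+13 = 16 → [3, 7, 0, 5, 16, 1, 10, 13]
append 2 → [3, 7, 0, 5, 16, 1, 10, 13, 2]
insert 9 at 9 → [3, 7, 0, 5, 16, 1, 10, 13, 2, 9]

[3, 7, 0, 5, 16, 1, 10, 13, 2, 9]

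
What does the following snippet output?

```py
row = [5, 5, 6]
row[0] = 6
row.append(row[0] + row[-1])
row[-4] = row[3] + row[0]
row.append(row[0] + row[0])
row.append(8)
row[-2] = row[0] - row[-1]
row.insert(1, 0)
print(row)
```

[18, 0, 5, 6, 12, 10, 8]

row[0] = 6 → [6, 5, 6]
append row[0]+row[-1] = 6+6 = 12 → [6, 5, 6, 12]
row[-4] = row[3]+row[0] = 12+6 = 18 → [18, 5, 6, 12]
append row[0]+row[0] = 18+18 = 36 → [18, 5, 6, 12, 36]
append 8 → [18, 5, 6, 12, 36, 8]
row[-2] = row[0]-row[-1] = 18-8 = 10 → [18, 5, 6, 12, 10, 8]
insert 0 at 1 → [18, 0, 5, 6, 12, 10, 8]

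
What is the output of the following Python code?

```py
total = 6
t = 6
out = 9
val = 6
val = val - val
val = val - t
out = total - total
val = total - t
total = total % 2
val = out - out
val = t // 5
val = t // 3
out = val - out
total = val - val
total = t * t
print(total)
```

36

val = 6-6 = 0
val = 0-6 = -6
out = 6-6 = 0
val = 6-6 = 0
total = 6%2 = 0
val = 0-0 = 0
val = 6//5 = 1
val = 6//3 = 2
out = 2-0 = 2
total = 2-2 = 0
total = 6*6 = 36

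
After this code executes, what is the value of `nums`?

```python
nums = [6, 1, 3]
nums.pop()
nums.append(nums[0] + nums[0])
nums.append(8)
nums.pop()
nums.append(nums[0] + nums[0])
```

pop() removes 3 → [6, 1]
append nums[0]+nums[0] = 6+6 = 12 → [6, 1, 12]
append 8 → [6, 1, 12, 8]
pop() removes 8 → [6, 1, 12]
append nums[0]+nums[0] = 6+6 = 12 → [6, 1, 12, 12]

[6, 1, 12, 12]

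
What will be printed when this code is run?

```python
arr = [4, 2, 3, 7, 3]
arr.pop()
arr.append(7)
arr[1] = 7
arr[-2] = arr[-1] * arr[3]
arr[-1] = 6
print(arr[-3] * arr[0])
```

pop() removes 3 → [4, 2, 3, 7]
append 7 → [4, 2, 3, 7, 7]
arr[1] = 7 → [4, 7, 3, 7, 7]
arr[-2] = arr[-1]*arr[3] = 7*7 = 49 → [4, 7, 3, 49, 7]
arr[-1] = 6 → [4, 7, 3, 49, 6]
arr[-3]*arr[0] = 3*4 = 12

12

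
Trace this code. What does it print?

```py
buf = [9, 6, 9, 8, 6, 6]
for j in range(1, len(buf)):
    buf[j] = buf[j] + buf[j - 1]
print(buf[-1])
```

44

j=1: buf[1] = 6+9 = 15 → [9, 15, 9, 8, 6, 6]
j=2: buf[2] = 9+15 = 24 → [9, 15, 24, 8, 6, 6]
j=3: buf[3] = 8+24 = 32 → [9, 15, 24, 32, 6, 6]
j=4: buf[4] = 6+32 = 38 → [9, 15, 24, 32, 38, 6]
j=5: buf[5] = 6+38 = 44 → [9, 15, 24, 32, 38, 44]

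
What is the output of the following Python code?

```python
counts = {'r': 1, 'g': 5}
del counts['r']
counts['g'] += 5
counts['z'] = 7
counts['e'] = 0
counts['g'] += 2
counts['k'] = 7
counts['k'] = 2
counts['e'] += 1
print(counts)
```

del 'r' → {'g': 5}
counts['g'] = 5+5 = 10 → {'g': 10}
counts['z'] = 7 → {'g': 10, 'z': 7}
counts['e'] = 0 → {'g': 10, 'z': 7, 'e': 0}
counts['g'] = 10+2 = 12 → {'g': 12, 'z': 7, 'e': 0}
counts['k'] = 7 → {'g': 12, 'z': 7, 'e': 0, 'k': 7}
counts['k'] = 2 → {'g': 12, 'z': 7, 'e': 0, 'k': 2}
counts['e'] = 0+1 = 1 → {'g': 12, 'z': 7, 'e': 1, 'k': 2}

{'g': 12, 'z': 7, 'e': 1, 'k': 2}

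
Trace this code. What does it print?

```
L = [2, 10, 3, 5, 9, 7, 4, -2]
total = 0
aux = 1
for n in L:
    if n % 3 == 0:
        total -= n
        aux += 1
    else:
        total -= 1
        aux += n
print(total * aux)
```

-522

n=2: not %3==0, total = 0-1 = -1; aux=3
n=10: not %3==0, total = (-1)-1 = -2; aux=13
n=3: %3==0, total = (-2)-3 = -5; aux=14
n=5: not %3==0, total = (-5)-1 = -6; aux=19
n=9: %3==0, total = (-6)-9 = -15; aux=20
n=7: not %3==0, total = (-15)-1 = -16; aux=27
n=4: not %3==0, total = (-16)-1 = -17; aux=31
n=-2: not %3==0, total = (-17)-1 = -18; aux=29
total*aux = (-18)*29 = -522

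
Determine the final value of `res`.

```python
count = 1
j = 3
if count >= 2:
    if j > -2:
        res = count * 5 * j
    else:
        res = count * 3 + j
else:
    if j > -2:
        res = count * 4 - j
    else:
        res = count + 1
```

count=1, j=3
count >= 2 is False; j > -2 is True
→ res = count * 4 - j = 1

1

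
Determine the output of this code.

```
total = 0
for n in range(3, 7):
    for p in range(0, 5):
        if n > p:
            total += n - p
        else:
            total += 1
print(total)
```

54

n=3,p=0: 3>0, total = 0+3 = 3
n=3,p=1: 3>1, total = 3+2 = 5
n=3,p=2: 3>2, total = 5+1 = 6
n=3,p=3: not 3>3, total = 6+1 = 7
n=3,p=4: not 3>4, total = 7+1 = 8
n=4,p=0: 4>0, total = 8+4 = 12
n=4,p=1: 4>1, total = 12+3 = 15
n=4,p=2: 4>2, total = 15+2 = 17
n=4,p=3: 4>3, total = 17+1 = 18
n=4,p=4: not 4>4, total = 18+1 = 19
n=5,p=0: 5>0, total = 19+5 = 24
n=5,p=1: 5>1, total = 24+4 = 28
n=5,p=2: 5>2, total = 28+3 = 31
n=5,p=3: 5>3, total = 31+2 = 33
n=5,p=4: 5>4, total = 33+1 = 34
n=6,p=0: 6>0, total = 34+6 = 40
n=6,p=1: 6>1, total = 40+5 = 45
n=6,p=2: 6>2, total = 45+4 = 49
n=6,p=3: 6>3, total = 49+3 = 52
n=6,p=4: 6>4, total = 52+2 = 54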